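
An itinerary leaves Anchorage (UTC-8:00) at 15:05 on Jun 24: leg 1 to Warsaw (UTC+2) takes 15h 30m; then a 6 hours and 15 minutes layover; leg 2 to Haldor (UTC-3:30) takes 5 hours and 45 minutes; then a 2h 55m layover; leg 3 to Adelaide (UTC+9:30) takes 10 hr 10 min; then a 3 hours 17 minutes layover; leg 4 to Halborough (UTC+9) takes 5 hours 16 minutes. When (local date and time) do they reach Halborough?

09:13 on June 27

Convert departure to UTC: 15:05 + 8:00 = 23:05 UTC on Jun 24.
Add 15 hours and 30 minutes leg 1 → 14:35 UTC (Jun 25).
Add 6 hours 15 minutes layover in Warsaw → 20:50 UTC.
Add 5 hours 45 minutes leg 2 → 02:35 UTC (Jun 26).
Add 2 hours and 55 minutes layover in Haldor → 05:30 UTC.
Add 10 hours 10 minutes leg 3 → 15:40 UTC.
Add 3 hours and 17 minutes layover in Adelaide → 18:57 UTC.
Add 5 hours and 16 minutes leg 4 → 00:13 UTC (Jun 27).
Halborough is UTC+9:00, so local arrival = 00:13 + 9:00 = 09:13 on Jun 27.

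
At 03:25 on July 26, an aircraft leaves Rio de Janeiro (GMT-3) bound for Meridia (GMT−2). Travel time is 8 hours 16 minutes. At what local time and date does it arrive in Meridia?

Convert departure to UTC: 03:25 + 3:00 = 06:25 UTC on Jul 26.
Add 8 hours and 16 minutes travel time → 14:41 UTC.
Meridia is UTC−2:00, so local arrival = 14:41 − 2:00 = 12:41 on Jul 26.

12:41 on July 26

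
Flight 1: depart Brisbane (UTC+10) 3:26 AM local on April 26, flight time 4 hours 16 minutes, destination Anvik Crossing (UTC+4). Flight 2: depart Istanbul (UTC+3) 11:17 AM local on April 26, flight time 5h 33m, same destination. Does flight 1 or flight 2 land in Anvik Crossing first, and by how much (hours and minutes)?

Flight 1 in UTC: 3:26 AM − 10:00 = 5:26 PM on Apr 25.
+4 hours and 16 minutes → arrive 9:42 PM UTC on Apr 25.
Flight 2 in UTC: 11:17 AM − 3:00 = 8:17 AM on Apr 26.
+5 hours and 33 minutes → arrive 1:50 PM UTC on Apr 26.
Flight 1 lands earlier by 16 hours 8 minutes.

the first, by 16 hours 8 minutes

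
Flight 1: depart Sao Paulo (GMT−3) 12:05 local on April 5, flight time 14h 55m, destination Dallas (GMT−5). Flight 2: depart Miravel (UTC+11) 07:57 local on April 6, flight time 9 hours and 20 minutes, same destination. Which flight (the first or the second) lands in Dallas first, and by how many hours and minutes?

Flight 1 in UTC: 12:05 + 3:00 = 15:05 on Apr 5.
+14 hours and 55 minutes → arrive 06:00 UTC on Apr 6.
Flight 2 in UTC: 07:57 − 11:00 = 20:57 on Apr 5.
+9 hours and 20 minutes → arrive 06:17 UTC on Apr 6.
Flight 1 lands earlier by 17 minutes.

the first, by 17 minutes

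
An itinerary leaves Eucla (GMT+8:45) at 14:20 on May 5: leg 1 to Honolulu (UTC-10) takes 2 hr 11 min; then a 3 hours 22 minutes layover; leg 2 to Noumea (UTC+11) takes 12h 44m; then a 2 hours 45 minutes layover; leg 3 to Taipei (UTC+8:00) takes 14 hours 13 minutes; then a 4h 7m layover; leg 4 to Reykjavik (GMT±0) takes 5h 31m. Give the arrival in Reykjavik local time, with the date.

Convert departure to UTC: 14:20 − 8:45 = 05:35 UTC on May 5.
Add 2 hours 11 minutes leg 1 → 07:46 UTC.
Add 3 hours and 22 minutes layover in Honolulu → 11:08 UTC.
Add 12 hours and 44 minutes leg 2 → 23:52 UTC.
Add 2 hours and 45 minutes layover in Noumea → 02:37 UTC (May 6).
Add 14 hours 13 minutes leg 3 → 16:50 UTC.
Add 4 hours 7 minutes layover in Taipei → 20:57 UTC.
Add 5 hours 31 minutes leg 4 → 02:28 UTC (May 7).
Reykjavik is UTC+0, so local arrival is the same: 02:28 on May 7.

02:28 on May 7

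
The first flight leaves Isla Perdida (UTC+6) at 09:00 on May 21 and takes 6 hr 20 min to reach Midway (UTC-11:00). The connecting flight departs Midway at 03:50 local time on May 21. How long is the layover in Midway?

5 hours 30 minutes

Convert departure to UTC: 09:00 − 6:00 = 03:00 UTC on May 21.
Add 6 hours 20 minutes flight time → 09:20 UTC.
Midway is UTC−11:00, so local arrival = 09:20 − 11:00 = 22:20 on May 20.
Layover = 03:50 − 22:20 (+1 day) = 5 hours 30 minutes.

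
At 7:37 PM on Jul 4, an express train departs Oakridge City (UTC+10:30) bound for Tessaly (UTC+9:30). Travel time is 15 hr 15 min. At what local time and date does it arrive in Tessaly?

Convert departure to UTC: 7:37 PM − 10:30 = 9:07 AM UTC on Jul 4.
Add 15 hours 15 minutes travel time → 12:22 AM UTC (Jul 5).
Tessaly is UTC+9:30, so local arrival = 12:22 AM + 9:30 = 9:52 AM on Jul 5.

9:52 AM on Jul 5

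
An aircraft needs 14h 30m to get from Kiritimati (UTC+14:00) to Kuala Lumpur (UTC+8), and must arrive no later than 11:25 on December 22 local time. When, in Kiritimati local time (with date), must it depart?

02:55 on December 22

Target arrival in UTC: 11:25 − 8:00 = 03:25 on Dec 22.
Subtract 14 hours 30 minutes → departure 12:55 UTC on Dec 21.
Kiritimati is UTC+14:00: 12:55 + 14:00 = 02:55 on Dec 22.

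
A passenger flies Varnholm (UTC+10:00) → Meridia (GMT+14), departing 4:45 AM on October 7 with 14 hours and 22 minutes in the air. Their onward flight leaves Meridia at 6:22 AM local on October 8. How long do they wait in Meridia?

7 hours 15 minutes

Convert departure to UTC: 4:45 AM − 10:00 = 6:45 PM UTC on Oct 6.
Add 14 hours 22 minutes flight time → 9:07 AM UTC (Oct 7).
Meridia is UTC+14:00, so local arrival = 9:07 AM + 14:00 = 11:07 PM on Oct 7.
Layover = 6:22 AM − 11:07 PM (+1 day) = 7 hours 15 minutes.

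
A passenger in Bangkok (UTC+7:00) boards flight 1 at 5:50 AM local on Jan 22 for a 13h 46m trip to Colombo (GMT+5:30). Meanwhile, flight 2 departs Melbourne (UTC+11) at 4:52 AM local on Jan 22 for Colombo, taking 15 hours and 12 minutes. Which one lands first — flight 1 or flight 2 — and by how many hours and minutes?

Flight 1 in UTC: 5:50 AM − 7:00 = 10:50 PM on Jan 21.
+13 hours 46 minutes → arrive 12:36 PM UTC on Jan 22.
Flight 2 in UTC: 4:52 AM − 11:00 = 5:52 PM on Jan 21.
+15 hours 12 minutes → arrive 9:04 AM UTC on Jan 22.
Flight 2 lands earlier by 3 hours 32 minutes.

the second, by 3 hours 32 minutes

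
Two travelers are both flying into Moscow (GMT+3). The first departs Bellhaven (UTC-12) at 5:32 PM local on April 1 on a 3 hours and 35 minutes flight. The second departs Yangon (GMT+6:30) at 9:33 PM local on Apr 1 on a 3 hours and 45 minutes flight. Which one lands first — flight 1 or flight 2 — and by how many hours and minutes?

the second, by 14 hours 19 minutes

Flight 1 in UTC: 5:32 PM + 12:00 = 5:32 AM on Apr 2.
+3 hours 35 minutes → arrive 9:07 AM UTC on Apr 2.
Flight 2 in UTC: 9:33 PM − 6:30 = 3:03 PM on Apr 1.
+3 hours 45 minutes → arrive 6:48 PM UTC on Apr 1.
Flight 2 lands earlier by 14 hours 19 minutes.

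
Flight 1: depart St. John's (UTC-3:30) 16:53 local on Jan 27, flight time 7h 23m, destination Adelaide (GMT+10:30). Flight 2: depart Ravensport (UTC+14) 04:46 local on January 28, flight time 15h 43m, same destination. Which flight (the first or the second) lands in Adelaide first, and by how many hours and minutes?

the first, by 2 hours 43 minutes

Flight 1 in UTC: 16:53 + 3:30 = 20:23 on Jan 27.
+7 hours 23 minutes → arrive 03:46 UTC on Jan 28.
Flight 2 in UTC: 04:46 − 14:00 = 14:46 on Jan 27.
+15 hours 43 minutes → arrive 06:29 UTC on Jan 28.
Flight 1 lands earlier by 2 hours 43 minutes.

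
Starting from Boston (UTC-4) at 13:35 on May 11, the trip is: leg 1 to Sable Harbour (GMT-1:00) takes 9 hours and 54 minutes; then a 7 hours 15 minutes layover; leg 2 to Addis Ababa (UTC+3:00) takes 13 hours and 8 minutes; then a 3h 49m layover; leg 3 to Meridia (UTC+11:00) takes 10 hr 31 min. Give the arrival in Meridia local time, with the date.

Convert departure to UTC: 13:35 + 4:00 = 17:35 UTC on May 11.
Add 9 hours 54 minutes leg 1 → 03:29 UTC (May 12).
Add 7 hours 15 minutes layover in Sable Harbour → 10:44 UTC.
Add 13 hours 8 minutes leg 2 → 23:52 UTC.
Add 3 hours 49 minutes layover in Addis Ababa → 03:41 UTC (May 13).
Add 10 hours and 31 minutes leg 3 → 14:12 UTC.
Meridia is UTC+11:00, so local arrival = 14:12 + 11:00 = 01:12 on May 14.

01:12 on May 14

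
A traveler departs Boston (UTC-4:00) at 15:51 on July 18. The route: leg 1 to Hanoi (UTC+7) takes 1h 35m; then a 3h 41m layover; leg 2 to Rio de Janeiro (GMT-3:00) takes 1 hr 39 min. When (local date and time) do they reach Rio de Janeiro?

Convert departure to UTC: 15:51 + 4:00 = 19:51 UTC on Jul 18.
Add 1 hour and 35 minutes leg 1 → 21:26 UTC.
Add 3 hours 41 minutes layover in Hanoi → 01:07 UTC (Jul 19).
Add 1 hour and 39 minutes leg 2 → 02:46 UTC.
Rio de Janeiro is UTC−3:00, so local arrival = 02:46 − 3:00 = 23:46 on Jul 18.

23:46 on July 18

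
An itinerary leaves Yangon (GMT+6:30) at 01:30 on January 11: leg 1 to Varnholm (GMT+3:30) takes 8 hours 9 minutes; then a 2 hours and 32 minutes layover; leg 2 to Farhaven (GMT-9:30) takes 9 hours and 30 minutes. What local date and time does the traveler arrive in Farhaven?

Convert departure to UTC: 01:30 − 6:30 = 19:00 UTC on Jan 10.
Add 8 hours and 9 minutes leg 1 → 03:09 UTC (Jan 11).
Add 2 hours and 32 minutes layover in Varnholm → 05:41 UTC.
Add 9 hours and 30 minutes leg 2 → 15:11 UTC.
Farhaven is UTC−9:30, so local arrival = 15:11 − 9:30 = 05:41 on Jan 11.

05:41 on Jan 11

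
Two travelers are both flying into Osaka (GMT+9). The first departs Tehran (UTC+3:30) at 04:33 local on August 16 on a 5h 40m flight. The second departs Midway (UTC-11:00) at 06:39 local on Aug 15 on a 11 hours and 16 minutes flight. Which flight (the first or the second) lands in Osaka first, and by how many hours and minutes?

the second, by 1 hour 48 minutes

Flight 1 in UTC: 04:33 − 3:30 = 01:03 on Aug 16.
+5 hours and 40 minutes → arrive 06:43 UTC on Aug 16.
Flight 2 in UTC: 06:39 + 11:00 = 17:39 on Aug 15.
+11 hours 16 minutes → arrive 04:55 UTC on Aug 16.
Flight 2 lands earlier by 1 hour 48 minutes.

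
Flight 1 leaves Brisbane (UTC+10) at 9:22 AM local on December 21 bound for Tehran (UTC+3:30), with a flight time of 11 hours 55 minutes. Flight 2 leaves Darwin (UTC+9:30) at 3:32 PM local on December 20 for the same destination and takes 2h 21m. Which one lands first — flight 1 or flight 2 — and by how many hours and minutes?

the second, by 26 hours 54 minutes

Flight 1 in UTC: 9:22 AM − 10:00 = 11:22 PM on Dec 20.
+11 hours 55 minutes → arrive 11:17 AM UTC on Dec 21.
Flight 2 in UTC: 3:32 PM − 9:30 = 6:02 AM on Dec 20.
+2 hours and 21 minutes → arrive 8:23 AM UTC on Dec 20.
Flight 2 lands earlier by 26 hours 54 minutes.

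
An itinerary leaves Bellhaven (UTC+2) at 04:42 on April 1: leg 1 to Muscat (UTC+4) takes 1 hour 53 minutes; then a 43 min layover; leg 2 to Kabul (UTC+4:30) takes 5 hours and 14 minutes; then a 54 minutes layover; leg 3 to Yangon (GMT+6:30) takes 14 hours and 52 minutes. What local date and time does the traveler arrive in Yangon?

Convert departure to UTC: 04:42 − 2:00 = 02:42 UTC on Apr 1.
Add 1 hour 53 minutes leg 1 → 04:35 UTC.
Add 43 minutes layover in Muscat → 05:18 UTC.
Add 5 hours 14 minutes leg 2 → 10:32 UTC.
Add 54 minutes layover in Kabul → 11:26 UTC.
Add 14 hours and 52 minutes leg 3 → 02:18 UTC (Apr 2).
Yangon is UTC+6:30, so local arrival = 02:18 + 6:30 = 08:48 on Apr 2.

08:48 on Apr 2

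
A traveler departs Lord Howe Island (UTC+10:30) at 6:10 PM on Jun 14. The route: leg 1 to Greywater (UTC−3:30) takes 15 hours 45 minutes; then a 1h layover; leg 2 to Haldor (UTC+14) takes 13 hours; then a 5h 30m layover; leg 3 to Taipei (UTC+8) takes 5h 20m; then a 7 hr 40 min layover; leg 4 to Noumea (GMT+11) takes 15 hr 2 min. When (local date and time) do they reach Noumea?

Convert departure to UTC: 6:10 PM − 10:30 = 7:40 AM UTC on Jun 14.
Add 15 hours 45 minutes leg 1 → 11:25 PM UTC.
Add 1 hour layover in Greywater → 12:25 AM UTC (Jun 15).
Add 13 hours leg 2 → 1:25 PM UTC.
Add 5 hours and 30 minutes layover in Haldor → 6:55 PM UTC.
Add 5 hours 20 minutes leg 3 → 12:15 AM UTC (Jun 16).
Add 7 hours 40 minutes layover in Taipei → 7:55 AM UTC.
Add 15 hours 2 minutes leg 4 → 10:57 PM UTC.
Noumea is UTC+11:00, so local arrival = 10:57 PM + 11:00 = 9:57 AM on Jun 17.

9:57 AM on Jun 17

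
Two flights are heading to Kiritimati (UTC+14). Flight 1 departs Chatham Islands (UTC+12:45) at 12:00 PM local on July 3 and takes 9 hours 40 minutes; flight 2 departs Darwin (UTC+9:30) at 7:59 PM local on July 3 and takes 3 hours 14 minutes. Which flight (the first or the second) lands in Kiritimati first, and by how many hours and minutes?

the first, by 4 hours 48 minutes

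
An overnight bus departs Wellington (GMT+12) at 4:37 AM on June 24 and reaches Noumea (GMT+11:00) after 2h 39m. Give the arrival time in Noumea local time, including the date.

Convert departure to UTC: 4:37 AM − 12:00 = 4:37 PM UTC on Jun 23.
Add 2 hours 39 minutes travel time → 7:16 PM UTC.
Noumea is UTC+11:00, so local arrival = 7:16 PM + 11:00 = 6:16 AM on Jun 24.

6:16 AM on June 24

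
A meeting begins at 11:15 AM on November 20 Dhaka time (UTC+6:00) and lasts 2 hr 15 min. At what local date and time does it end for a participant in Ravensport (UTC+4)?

Ravensport is 2:00 behind Dhaka.
After 2 hours 15 minutes it is 1:30 PM in Dhaka.
Shift by the zone difference: 1:30 PM − 2:00 = 11:30 AM on Nov 20 in Ravensport.

11:30 AM on November 20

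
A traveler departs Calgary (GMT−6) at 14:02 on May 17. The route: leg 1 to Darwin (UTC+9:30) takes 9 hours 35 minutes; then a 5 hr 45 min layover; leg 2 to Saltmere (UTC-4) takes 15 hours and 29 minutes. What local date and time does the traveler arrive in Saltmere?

22:51 on May 18

Convert departure to UTC: 14:02 + 6:00 = 20:02 UTC on May 17.
Add 9 hours 35 minutes leg 1 → 05:37 UTC (May 18).
Add 5 hours 45 minutes layover in Darwin → 11:22 UTC.
Add 15 hours 29 minutes leg 2 → 02:51 UTC (May 19).
Saltmere is UTC−4:00, so local arrival = 02:51 − 4:00 = 22:51 on May 18.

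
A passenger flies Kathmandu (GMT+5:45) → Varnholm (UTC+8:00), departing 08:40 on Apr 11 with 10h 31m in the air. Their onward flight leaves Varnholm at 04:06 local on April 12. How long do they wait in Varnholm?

6 hours 40 minutes

Convert departure to UTC: 08:40 − 5:45 = 02:55 UTC on Apr 11.
Add 10 hours 31 minutes flight time → 13:26 UTC.
Varnholm is UTC+8:00, so local arrival = 13:26 + 8:00 = 21:26 on Apr 11.
Layover = 04:06 − 21:26 (+1 day) = 6 hours 40 minutes.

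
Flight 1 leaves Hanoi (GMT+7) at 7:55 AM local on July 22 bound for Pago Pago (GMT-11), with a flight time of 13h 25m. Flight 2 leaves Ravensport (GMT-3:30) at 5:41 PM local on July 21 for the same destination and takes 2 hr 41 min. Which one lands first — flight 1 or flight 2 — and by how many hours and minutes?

the second, by 14 hours 28 minutes

Flight 1 in UTC: 7:55 AM − 7:00 = 12:55 AM on Jul 22.
+13 hours 25 minutes → arrive 2:20 PM UTC on Jul 22.
Flight 2 in UTC: 5:41 PM + 3:30 = 9:11 PM on Jul 21.
+2 hours and 41 minutes → arrive 11:52 PM UTC on Jul 21.
Flight 2 lands earlier by 14 hours 28 minutes.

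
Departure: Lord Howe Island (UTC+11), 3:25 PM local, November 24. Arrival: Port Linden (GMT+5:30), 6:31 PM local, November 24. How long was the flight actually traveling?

Departure in UTC: 3:25 PM − 11:00 = 4:25 AM on Nov 24.
Arrival in UTC: 6:31 PM − 5:30 = 1:01 PM on Nov 24.
Elapsed = 1:01 PM − 4:25 AM = 8 hours 36 minutes.

8 hours 36 minutes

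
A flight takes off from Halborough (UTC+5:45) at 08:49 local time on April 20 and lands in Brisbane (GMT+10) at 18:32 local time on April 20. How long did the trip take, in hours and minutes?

5 hours 28 minutes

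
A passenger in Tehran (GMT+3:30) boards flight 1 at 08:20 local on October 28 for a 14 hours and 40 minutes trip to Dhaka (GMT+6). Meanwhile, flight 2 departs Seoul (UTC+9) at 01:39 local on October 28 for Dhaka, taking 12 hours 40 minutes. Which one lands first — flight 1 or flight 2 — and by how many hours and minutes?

the second, by 14 hours 11 minutes

Flight 1 in UTC: 08:20 − 3:30 = 04:50 on Oct 28.
+14 hours 40 minutes → arrive 19:30 UTC on Oct 28.
Flight 2 in UTC: 01:39 − 9:00 = 16:39 on Oct 27.
+12 hours and 40 minutes → arrive 05:19 UTC on Oct 28.
Flight 2 lands earlier by 14 hours 11 minutes.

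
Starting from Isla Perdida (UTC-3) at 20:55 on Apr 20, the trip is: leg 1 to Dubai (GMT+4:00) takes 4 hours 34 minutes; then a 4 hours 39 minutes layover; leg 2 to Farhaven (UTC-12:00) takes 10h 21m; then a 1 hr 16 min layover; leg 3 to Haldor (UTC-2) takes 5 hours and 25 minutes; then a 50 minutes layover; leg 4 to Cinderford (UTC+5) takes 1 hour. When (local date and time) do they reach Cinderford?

09:00 on April 22

Convert departure to UTC: 20:55 + 3:00 = 23:55 UTC on Apr 20.
Add 4 hours 34 minutes leg 1 → 04:29 UTC (Apr 21).
Add 4 hours and 39 minutes layover in Dubai → 09:08 UTC.
Add 10 hours 21 minutes leg 2 → 19:29 UTC.
Add 1 hour and 16 minutes layover in Farhaven → 20:45 UTC.
Add 5 hours and 25 minutes leg 3 → 02:10 UTC (Apr 22).
Add 50 minutes layover in Haldor → 03:00 UTC.
Add 1 hour leg 4 → 04:00 UTC.
Cinderford is UTC+5:00, so local arrival = 04:00 + 5:00 = 09:00 on Apr 22.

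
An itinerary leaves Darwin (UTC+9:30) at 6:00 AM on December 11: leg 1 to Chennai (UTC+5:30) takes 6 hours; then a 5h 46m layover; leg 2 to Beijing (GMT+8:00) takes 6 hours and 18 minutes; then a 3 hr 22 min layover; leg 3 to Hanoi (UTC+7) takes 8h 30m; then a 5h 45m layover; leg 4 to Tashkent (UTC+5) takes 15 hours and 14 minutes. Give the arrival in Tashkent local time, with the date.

Convert departure to UTC: 6:00 AM − 9:30 = 8:30 PM UTC on Dec 10.
Add 6 hours leg 1 → 2:30 AM UTC (Dec 11).
Add 5 hours and 46 minutes layover in Chennai → 8:16 AM UTC.
Add 6 hours 18 minutes leg 2 → 2:34 PM UTC.
Add 3 hours 22 minutes layover in Beijing → 5:56 PM UTC.
Add 8 hours 30 minutes leg 3 → 2:26 AM UTC (Dec 12).
Add 5 hours 45 minutes layover in Hanoi → 8:11 AM UTC.
Add 15 hours and 14 minutes leg 4 → 11:25 PM UTC.
Tashkent is UTC+5:00, so local arrival = 11:25 PM + 5:00 = 4:25 AM on Dec 13.

4:25 AM on December 13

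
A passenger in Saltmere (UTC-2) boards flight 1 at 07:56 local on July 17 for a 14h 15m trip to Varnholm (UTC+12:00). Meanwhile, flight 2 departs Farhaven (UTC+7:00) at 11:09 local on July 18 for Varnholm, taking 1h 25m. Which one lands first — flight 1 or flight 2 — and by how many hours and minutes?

the first, by 5 hours 23 minutes

Flight 1 in UTC: 07:56 + 2:00 = 09:56 on Jul 17.
+14 hours 15 minutes → arrive 00:11 UTC on Jul 18.
Flight 2 in UTC: 11:09 − 7:00 = 04:09 on Jul 18.
+1 hour and 25 minutes → arrive 05:34 UTC on Jul 18.
Flight 1 lands earlier by 5 hours 23 minutes.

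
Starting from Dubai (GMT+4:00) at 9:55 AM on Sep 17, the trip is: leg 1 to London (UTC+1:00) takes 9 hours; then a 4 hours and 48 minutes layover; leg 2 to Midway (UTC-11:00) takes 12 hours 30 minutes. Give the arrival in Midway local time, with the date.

9:13 PM on September 17

Convert departure to UTC: 9:55 AM − 4:00 = 5:55 AM UTC on Sep 17.
Add 9 hours leg 1 → 2:55 PM UTC.
Add 4 hours 48 minutes layover in London → 7:43 PM UTC.
Add 12 hours 30 minutes leg 2 → 8:13 AM UTC (Sep 18).
Midway is UTC−11:00, so local arrival = 8:13 AM − 11:00 = 9:13 PM on Sep 17.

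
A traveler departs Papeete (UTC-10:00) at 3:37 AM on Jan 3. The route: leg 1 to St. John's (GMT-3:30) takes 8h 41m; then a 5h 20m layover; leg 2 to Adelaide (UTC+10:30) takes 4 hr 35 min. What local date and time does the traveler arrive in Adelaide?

6:43 PM on January 4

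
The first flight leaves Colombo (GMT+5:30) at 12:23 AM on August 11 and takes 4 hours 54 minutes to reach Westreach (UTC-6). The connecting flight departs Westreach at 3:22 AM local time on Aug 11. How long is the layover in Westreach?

Convert departure to UTC: 12:23 AM − 5:30 = 6:53 PM UTC on Aug 10.
Add 4 hours 54 minutes flight time → 11:47 PM UTC.
Westreach is UTC−6:00, so local arrival = 11:47 PM − 6:00 = 5:47 PM on Aug 10.
Layover = 3:22 AM − 5:47 PM (+1 day) = 9 hours 35 minutes.

9 hours 35 minutes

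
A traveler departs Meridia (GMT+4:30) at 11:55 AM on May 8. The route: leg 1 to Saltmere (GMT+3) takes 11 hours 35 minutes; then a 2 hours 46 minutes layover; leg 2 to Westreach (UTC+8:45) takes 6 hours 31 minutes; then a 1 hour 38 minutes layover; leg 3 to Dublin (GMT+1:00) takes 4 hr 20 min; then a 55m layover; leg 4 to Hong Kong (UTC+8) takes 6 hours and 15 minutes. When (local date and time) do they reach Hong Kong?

1:25 AM on May 10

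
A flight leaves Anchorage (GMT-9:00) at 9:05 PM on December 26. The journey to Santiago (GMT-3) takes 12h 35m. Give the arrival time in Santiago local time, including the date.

3:40 PM on Dec 27

Convert departure to UTC: 9:05 PM + 9:00 = 6:05 AM UTC on Dec 27.
Add 12 hours and 35 minutes travel time → 6:40 PM UTC.
Santiago is UTC−3:00, so local arrival = 6:40 PM − 3:00 = 3:40 PM on Dec 27.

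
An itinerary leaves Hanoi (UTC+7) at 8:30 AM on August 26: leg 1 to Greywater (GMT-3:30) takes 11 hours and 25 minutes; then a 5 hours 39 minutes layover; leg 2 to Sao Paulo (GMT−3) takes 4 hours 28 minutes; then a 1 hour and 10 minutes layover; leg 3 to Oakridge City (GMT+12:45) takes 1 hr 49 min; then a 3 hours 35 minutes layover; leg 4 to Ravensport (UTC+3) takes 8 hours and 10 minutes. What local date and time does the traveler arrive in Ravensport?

4:46 PM on Aug 27

Convert departure to UTC: 8:30 AM − 7:00 = 1:30 AM UTC on Aug 26.
Add 11 hours and 25 minutes leg 1 → 12:55 PM UTC.
Add 5 hours and 39 minutes layover in Greywater → 6:34 PM UTC.
Add 4 hours and 28 minutes leg 2 → 11:02 PM UTC.
Add 1 hour and 10 minutes layover in Sao Paulo → 12:12 AM UTC (Aug 27).
Add 1 hour 49 minutes leg 3 → 2:01 AM UTC.
Add 3 hours and 35 minutes layover in Oakridge City → 5:36 AM UTC.
Add 8 hours and 10 minutes leg 4 → 1:46 PM UTC.
Ravensport is UTC+3:00, so local arrival = 1:46 PM + 3:00 = 4:46 PM on Aug 27.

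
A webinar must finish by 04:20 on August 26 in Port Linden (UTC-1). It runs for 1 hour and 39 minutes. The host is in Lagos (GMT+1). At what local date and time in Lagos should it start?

Target end time in UTC: 04:20 + 1:00 = 05:20 on Aug 26.
Subtract 1 hour 39 minutes → start 03:41 UTC on Aug 26.
Lagos is UTC+1:00: 03:41 + 1:00 = 04:41 on Aug 26.

04:41 on Aug 26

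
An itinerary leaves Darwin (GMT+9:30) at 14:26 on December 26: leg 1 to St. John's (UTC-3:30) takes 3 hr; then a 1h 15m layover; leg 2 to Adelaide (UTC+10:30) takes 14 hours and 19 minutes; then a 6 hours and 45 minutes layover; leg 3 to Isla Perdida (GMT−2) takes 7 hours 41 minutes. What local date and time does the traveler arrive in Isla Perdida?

Convert departure to UTC: 14:26 − 9:30 = 04:56 UTC on Dec 26.
Add 3 hours leg 1 → 07:56 UTC.
Add 1 hour and 15 minutes layover in St. John's → 09:11 UTC.
Add 14 hours and 19 minutes leg 2 → 23:30 UTC.
Add 6 hours 45 minutes layover in Adelaide → 06:15 UTC (Dec 27).
Add 7 hours and 41 minutes leg 3 → 13:56 UTC.
Isla Perdida is UTC−2:00, so local arrival = 13:56 − 2:00 = 11:56 on Dec 27.

11:56 on December 27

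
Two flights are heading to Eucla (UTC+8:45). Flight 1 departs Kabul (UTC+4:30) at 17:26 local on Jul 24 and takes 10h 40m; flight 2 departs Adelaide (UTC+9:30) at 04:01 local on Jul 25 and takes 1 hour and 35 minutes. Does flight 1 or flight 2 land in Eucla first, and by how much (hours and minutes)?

Flight 1 in UTC: 17:26 − 4:30 = 12:56 on Jul 24.
+10 hours 40 minutes → arrive 23:36 UTC on Jul 24.
Flight 2 in UTC: 04:01 − 9:30 = 18:31 on Jul 24.
+1 hour and 35 minutes → arrive 20:06 UTC on Jul 24.
Flight 2 lands earlier by 3 hours 30 minutes.

the second, by 3 hours 30 minutes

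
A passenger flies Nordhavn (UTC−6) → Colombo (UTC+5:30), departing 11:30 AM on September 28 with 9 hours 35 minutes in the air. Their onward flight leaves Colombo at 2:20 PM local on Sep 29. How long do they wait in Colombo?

Convert departure to UTC: 11:30 AM + 6:00 = 5:30 PM UTC on Sep 28.
Add 9 hours and 35 minutes flight time → 3:05 AM UTC (Sep 29).
Colombo is UTC+5:30, so local arrival = 3:05 AM + 5:30 = 8:35 AM on Sep 29.
Layover = 2:20 PM − 8:35 AM = 5 hours 45 minutes.

5 hours 45 minutes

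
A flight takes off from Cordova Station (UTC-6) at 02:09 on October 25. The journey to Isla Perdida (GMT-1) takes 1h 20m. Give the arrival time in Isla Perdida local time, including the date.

Isla Perdida is 5:00 ahead of Cordova Station.
After 1 hour 20 minutes it is 03:29 in Cordova Station.
Shift by the zone difference: 03:29 + 5:00 = 08:29 on Oct 25 in Isla Perdida.

08:29 on October 25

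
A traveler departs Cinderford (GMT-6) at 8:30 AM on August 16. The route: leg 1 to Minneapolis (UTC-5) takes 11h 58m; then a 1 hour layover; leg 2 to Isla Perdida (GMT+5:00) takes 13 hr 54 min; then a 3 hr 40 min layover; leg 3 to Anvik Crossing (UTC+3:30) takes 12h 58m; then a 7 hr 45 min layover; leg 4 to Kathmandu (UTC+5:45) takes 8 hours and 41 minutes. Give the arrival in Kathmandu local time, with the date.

Convert departure to UTC: 8:30 AM + 6:00 = 2:30 PM UTC on Aug 16.
Add 11 hours and 58 minutes leg 1 → 2:28 AM UTC (Aug 17).
Add 1 hour layover in Minneapolis → 3:28 AM UTC.
Add 13 hours and 54 minutes leg 2 → 5:22 PM UTC.
Add 3 hours 40 minutes layover in Isla Perdida → 9:02 PM UTC.
Add 12 hours 58 minutes leg 3 → 10:00 AM UTC (Aug 18).
Add 7 hours and 45 minutes layover in Anvik Crossing → 5:45 PM UTC.
Add 8 hours 41 minutes leg 4 → 2:26 AM UTC (Aug 19).
Kathmandu is UTC+5:45, so local arrival = 2:26 AM + 5:45 = 8:11 AM on Aug 19.

8:11 AM on August 19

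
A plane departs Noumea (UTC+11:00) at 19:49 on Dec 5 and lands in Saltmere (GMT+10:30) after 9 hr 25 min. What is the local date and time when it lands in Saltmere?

Convert departure to UTC: 19:49 − 11:00 = 08:49 UTC on Dec 5.
Add 9 hours 25 minutes travel time → 18:14 UTC.
Saltmere is UTC+10:30, so local arrival = 18:14 + 10:30 = 04:44 on Dec 6.

04:44 on Dec 6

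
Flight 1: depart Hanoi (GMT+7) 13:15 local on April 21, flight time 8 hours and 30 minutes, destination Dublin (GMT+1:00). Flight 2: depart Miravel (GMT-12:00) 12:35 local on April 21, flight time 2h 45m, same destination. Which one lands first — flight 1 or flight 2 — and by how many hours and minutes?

the first, by 12 hours 35 minutes

Flight 1 in UTC: 13:15 − 7:00 = 06:15 on Apr 21.
+8 hours 30 minutes → arrive 14:45 UTC on Apr 21.
Flight 2 in UTC: 12:35 + 12:00 = 00:35 on Apr 22.
+2 hours 45 minutes → arrive 03:20 UTC on Apr 22.
Flight 1 lands earlier by 12 hours 35 minutes.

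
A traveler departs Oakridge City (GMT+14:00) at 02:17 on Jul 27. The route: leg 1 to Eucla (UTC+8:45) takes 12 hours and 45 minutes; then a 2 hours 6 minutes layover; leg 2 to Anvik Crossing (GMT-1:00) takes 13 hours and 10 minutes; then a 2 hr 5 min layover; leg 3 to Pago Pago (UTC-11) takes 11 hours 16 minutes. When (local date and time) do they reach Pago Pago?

Convert departure to UTC: 02:17 − 14:00 = 12:17 UTC on Jul 26.
Add 12 hours and 45 minutes leg 1 → 01:02 UTC (Jul 27).
Add 2 hours 6 minutes layover in Eucla → 03:08 UTC.
Add 13 hours 10 minutes leg 2 → 16:18 UTC.
Add 2 hours and 5 minutes layover in Anvik Crossing → 18:23 UTC.
Add 11 hours 16 minutes leg 3 → 05:39 UTC (Jul 28).
Pago Pago is UTC−11:00, so local arrival = 05:39 − 11:00 = 18:39 on Jul 27.

18:39 on July 27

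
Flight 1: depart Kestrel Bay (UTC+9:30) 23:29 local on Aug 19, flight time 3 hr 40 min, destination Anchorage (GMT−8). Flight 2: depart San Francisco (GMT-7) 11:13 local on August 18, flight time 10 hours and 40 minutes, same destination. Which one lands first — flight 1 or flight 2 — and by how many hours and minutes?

the second, by 12 hours 46 minutes

Flight 1 in UTC: 23:29 − 9:30 = 13:59 on Aug 19.
+3 hours and 40 minutes → arrive 17:39 UTC on Aug 19.
Flight 2 in UTC: 11:13 + 7:00 = 18:13 on Aug 18.
+10 hours and 40 minutes → arrive 04:53 UTC on Aug 19.
Flight 2 lands earlier by 12 hours 46 minutes.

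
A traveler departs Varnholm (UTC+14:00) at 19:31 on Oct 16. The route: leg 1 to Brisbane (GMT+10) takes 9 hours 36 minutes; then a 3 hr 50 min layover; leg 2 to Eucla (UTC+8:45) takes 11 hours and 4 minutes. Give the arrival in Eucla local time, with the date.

14:46 on Oct 17

Convert departure to UTC: 19:31 − 14:00 = 05:31 UTC on Oct 16.
Add 9 hours and 36 minutes leg 1 → 15:07 UTC.
Add 3 hours and 50 minutes layover in Brisbane → 18:57 UTC.
Add 11 hours 4 minutes leg 2 → 06:01 UTC (Oct 17).
Eucla is UTC+8:45, so local arrival = 06:01 + 8:45 = 14:46 on Oct 17.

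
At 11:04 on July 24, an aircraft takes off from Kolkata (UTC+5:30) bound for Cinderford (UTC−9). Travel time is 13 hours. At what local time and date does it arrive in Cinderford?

Convert departure to UTC: 11:04 − 5:30 = 05:34 UTC on Jul 24.
Add 13 hours travel time → 18:34 UTC.
Cinderford is UTC−9:00, so local arrival = 18:34 − 9:00 = 09:34 on Jul 24.

09:34 on July 24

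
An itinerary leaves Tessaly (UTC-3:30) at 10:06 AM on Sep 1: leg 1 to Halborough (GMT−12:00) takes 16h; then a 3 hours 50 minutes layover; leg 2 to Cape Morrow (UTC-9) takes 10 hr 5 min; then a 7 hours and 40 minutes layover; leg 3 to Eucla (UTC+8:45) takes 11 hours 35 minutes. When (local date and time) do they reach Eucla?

Convert departure to UTC: 10:06 AM + 3:30 = 1:36 PM UTC on Sep 1.
Add 16 hours leg 1 → 5:36 AM UTC (Sep 2).
Add 3 hours and 50 minutes layover in Halborough → 9:26 AM UTC.
Add 10 hours 5 minutes leg 2 → 7:31 PM UTC.
Add 7 hours and 40 minutes layover in Cape Morrow → 3:11 AM UTC (Sep 3).
Add 11 hours 35 minutes leg 3 → 2:46 PM UTC.
Eucla is UTC+8:45, so local arrival = 2:46 PM + 8:45 = 11:31 PM on Sep 3.

11:31 PM on Sep 3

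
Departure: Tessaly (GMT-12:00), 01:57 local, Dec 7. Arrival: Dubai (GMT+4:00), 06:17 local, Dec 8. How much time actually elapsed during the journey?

12 hours 20 minutes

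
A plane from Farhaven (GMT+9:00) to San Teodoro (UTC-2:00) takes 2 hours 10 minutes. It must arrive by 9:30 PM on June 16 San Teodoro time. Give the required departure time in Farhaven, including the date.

6:20 AM on Jun 17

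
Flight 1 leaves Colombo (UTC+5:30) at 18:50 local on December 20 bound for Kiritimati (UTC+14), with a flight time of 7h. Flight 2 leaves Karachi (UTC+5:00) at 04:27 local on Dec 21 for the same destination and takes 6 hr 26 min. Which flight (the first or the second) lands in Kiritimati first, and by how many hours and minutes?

the first, by 9 hours 33 minutes

Flight 1 in UTC: 18:50 − 5:30 = 13:20 on Dec 20.
+7 hours → arrive 20:20 UTC on Dec 20.
Flight 2 in UTC: 04:27 − 5:00 = 23:27 on Dec 20.
+6 hours and 26 minutes → arrive 05:53 UTC on Dec 21.
Flight 1 lands earlier by 9 hours 33 minutes.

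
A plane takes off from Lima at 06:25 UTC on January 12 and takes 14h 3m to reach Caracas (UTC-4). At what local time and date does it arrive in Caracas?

16:28 on January 12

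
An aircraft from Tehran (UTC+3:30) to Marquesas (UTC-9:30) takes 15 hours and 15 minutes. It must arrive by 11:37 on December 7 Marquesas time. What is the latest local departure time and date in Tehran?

Target arrival in UTC: 11:37 + 9:30 = 21:07 on Dec 7.
Subtract 15 hours and 15 minutes → departure 05:52 UTC on Dec 7.
Tehran is UTC+3:30: 05:52 + 3:30 = 09:22 on Dec 7.

09:22 on December 7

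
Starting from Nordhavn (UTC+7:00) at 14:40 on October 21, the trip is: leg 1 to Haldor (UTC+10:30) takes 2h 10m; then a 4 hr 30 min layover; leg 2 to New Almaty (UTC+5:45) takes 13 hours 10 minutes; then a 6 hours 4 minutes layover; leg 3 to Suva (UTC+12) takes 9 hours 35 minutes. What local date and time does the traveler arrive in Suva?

Convert departure to UTC: 14:40 − 7:00 = 07:40 UTC on Oct 21.
Add 2 hours and 10 minutes leg 1 → 09:50 UTC.
Add 4 hours and 30 minutes layover in Haldor → 14:20 UTC.
Add 13 hours and 10 minutes leg 2 → 03:30 UTC (Oct 22).
Add 6 hours 4 minutes layover in New Almaty → 09:34 UTC.
Add 9 hours and 35 minutes leg 3 → 19:09 UTC.
Suva is UTC+12:00, so local arrival = 19:09 + 12:00 = 07:09 on Oct 23.

07:09 on October 23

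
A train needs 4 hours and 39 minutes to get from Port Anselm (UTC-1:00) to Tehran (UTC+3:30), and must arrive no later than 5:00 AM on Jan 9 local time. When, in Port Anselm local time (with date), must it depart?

Target arrival in UTC: 5:00 AM − 3:30 = 1:30 AM on Jan 9.
Subtract 4 hours and 39 minutes → departure 8:51 PM UTC on Jan 8.
Port Anselm is UTC−1:00: 8:51 PM − 1:00 = 7:51 PM on Jan 8.

7:51 PM on January 8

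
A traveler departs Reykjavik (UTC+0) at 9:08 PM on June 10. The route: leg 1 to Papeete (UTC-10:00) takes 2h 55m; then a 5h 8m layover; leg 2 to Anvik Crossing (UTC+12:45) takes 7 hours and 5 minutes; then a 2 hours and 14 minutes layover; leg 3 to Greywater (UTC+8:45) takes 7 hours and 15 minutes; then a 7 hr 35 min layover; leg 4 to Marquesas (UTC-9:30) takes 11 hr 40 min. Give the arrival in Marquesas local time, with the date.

Reykjavik is at UTC+0, so departure is already 9:08 PM UTC on Jun 10.
Add 2 hours 55 minutes leg 1 → 12:03 AM UTC (Jun 11).
Add 5 hours 8 minutes layover in Papeete → 5:11 AM UTC.
Add 7 hours and 5 minutes leg 2 → 12:16 PM UTC.
Add 2 hours 14 minutes layover in Anvik Crossing → 2:30 PM UTC.
Add 7 hours and 15 minutes leg 3 → 9:45 PM UTC.
Add 7 hours 35 minutes layover in Greywater → 5:20 AM UTC (Jun 12).
Add 11 hours and 40 minutes leg 4 → 5:00 PM UTC.
Marquesas is UTC−9:30, so local arrival = 5:00 PM − 9:30 = 7:30 AM on Jun 12.

7:30 AM on June 12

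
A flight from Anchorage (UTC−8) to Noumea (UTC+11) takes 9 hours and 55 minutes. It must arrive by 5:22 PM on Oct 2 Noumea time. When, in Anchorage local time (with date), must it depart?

Target arrival in UTC: 5:22 PM − 11:00 = 6:22 AM on Oct 2.
Subtract 9 hours 55 minutes → departure 8:27 PM UTC on Oct 1.
Anchorage is UTC−8:00: 8:27 PM − 8:00 = 12:27 PM on Oct 1.

12:27 PM on October 1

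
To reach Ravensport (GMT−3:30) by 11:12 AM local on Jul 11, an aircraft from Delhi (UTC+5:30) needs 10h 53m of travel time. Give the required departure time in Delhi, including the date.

9:19 AM on July 11

Target arrival in UTC: 11:12 AM + 3:30 = 2:42 PM on Jul 11.
Subtract 10 hours and 53 minutes → departure 3:49 AM UTC on Jul 11.
Delhi is UTC+5:30: 3:49 AM + 5:30 = 9:19 AM on Jul 11.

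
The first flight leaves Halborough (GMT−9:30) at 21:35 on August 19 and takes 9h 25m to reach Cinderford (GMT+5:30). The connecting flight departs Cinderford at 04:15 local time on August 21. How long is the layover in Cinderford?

6 hours 15 minutes

Convert departure to UTC: 21:35 + 9:30 = 07:05 UTC on Aug 20.
Add 9 hours 25 minutes flight time → 16:30 UTC.
Cinderford is UTC+5:30, so local arrival = 16:30 + 5:30 = 22:00 on Aug 20.
Layover = 04:15 − 22:00 (+1 day) = 6 hours 15 minutes.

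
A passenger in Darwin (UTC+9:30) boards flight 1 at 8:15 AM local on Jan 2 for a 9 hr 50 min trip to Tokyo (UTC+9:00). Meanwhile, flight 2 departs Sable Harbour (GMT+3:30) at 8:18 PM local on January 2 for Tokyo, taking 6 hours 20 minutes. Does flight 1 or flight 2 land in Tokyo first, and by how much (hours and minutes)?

the first, by 14 hours 33 minutes

Flight 1 in UTC: 8:15 AM − 9:30 = 10:45 PM on Jan 1.
+9 hours 50 minutes → arrive 8:35 AM UTC on Jan 2.
Flight 2 in UTC: 8:18 PM − 3:30 = 4:48 PM on Jan 2.
+6 hours 20 minutes → arrive 11:08 PM UTC on Jan 2.
Flight 1 lands earlier by 14 hours 33 minutes.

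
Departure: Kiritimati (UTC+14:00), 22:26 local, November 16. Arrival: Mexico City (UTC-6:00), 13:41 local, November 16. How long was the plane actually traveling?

Departure in UTC: 22:26 − 14:00 = 08:26 on Nov 16.
Arrival in UTC: 13:41 + 6:00 = 19:41 on Nov 16.
Elapsed = 19:41 − 08:26 = 11 hours 15 minutes.

11 hours 15 minutes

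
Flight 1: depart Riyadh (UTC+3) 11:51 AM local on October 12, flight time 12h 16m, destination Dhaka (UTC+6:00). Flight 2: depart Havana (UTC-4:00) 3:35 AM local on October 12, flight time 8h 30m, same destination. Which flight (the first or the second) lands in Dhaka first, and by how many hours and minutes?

Flight 1 in UTC: 11:51 AM − 3:00 = 8:51 AM on Oct 12.
+12 hours and 16 minutes → arrive 9:07 PM UTC on Oct 12.
Flight 2 in UTC: 3:35 AM + 4:00 = 7:35 AM on Oct 12.
+8 hours 30 minutes → arrive 4:05 PM UTC on Oct 12.
Flight 2 lands earlier by 5 hours 2 minutes.

the second, by 5 hours 2 minutes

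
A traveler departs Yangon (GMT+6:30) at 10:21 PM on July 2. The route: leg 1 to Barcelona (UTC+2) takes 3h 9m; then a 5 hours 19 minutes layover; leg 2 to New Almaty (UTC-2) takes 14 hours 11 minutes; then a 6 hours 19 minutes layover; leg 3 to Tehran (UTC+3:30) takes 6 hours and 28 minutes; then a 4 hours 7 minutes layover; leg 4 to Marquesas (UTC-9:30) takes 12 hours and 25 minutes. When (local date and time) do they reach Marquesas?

10:19 AM on July 4

Convert departure to UTC: 10:21 PM − 6:30 = 3:51 PM UTC on Jul 2.
Add 3 hours and 9 minutes leg 1 → 7:00 PM UTC.
Add 5 hours 19 minutes layover in Barcelona → 12:19 AM UTC (Jul 3).
Add 14 hours and 11 minutes leg 2 → 2:30 PM UTC.
Add 6 hours 19 minutes layover in New Almaty → 8:49 PM UTC.
Add 6 hours and 28 minutes leg 3 → 3:17 AM UTC (Jul 4).
Add 4 hours and 7 minutes layover in Tehran → 7:24 AM UTC.
Add 12 hours 25 minutes leg 4 → 7:49 PM UTC.
Marquesas is UTC−9:30, so local arrival = 7:49 PM − 9:30 = 10:19 AM on Jul 4.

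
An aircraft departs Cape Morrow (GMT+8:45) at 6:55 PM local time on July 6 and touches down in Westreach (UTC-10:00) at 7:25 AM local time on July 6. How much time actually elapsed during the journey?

Departure in UTC: 6:55 PM − 8:45 = 10:10 AM on Jul 6.
Arrival in UTC: 7:25 AM + 10:00 = 5:25 PM on Jul 6.
Elapsed = 5:25 PM − 10:10 AM = 7 hours 15 minutes.

7 hours 15 minutes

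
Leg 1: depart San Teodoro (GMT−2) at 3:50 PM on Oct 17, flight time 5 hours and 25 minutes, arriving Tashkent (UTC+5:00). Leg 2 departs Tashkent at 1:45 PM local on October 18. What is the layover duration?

9 hours 30 minutes

Convert departure to UTC: 3:50 PM + 2:00 = 5:50 PM UTC on Oct 17.
Add 5 hours and 25 minutes flight time → 11:15 PM UTC.
Tashkent is UTC+5:00, so local arrival = 11:15 PM + 5:00 = 4:15 AM on Oct 18.
Layover = 1:45 PM − 4:15 AM = 9 hours 30 minutes.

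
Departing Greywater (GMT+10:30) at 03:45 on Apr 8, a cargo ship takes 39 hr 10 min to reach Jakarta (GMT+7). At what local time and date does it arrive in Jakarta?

15:25 on Apr 9

Convert departure to UTC: 03:45 − 10:30 = 17:15 UTC on Apr 7.
Add 39 hours 10 minutes travel time → 08:25 UTC (Apr 9).
Jakarta is UTC+7:00, so local arrival = 08:25 + 7:00 = 15:25 on Apr 9.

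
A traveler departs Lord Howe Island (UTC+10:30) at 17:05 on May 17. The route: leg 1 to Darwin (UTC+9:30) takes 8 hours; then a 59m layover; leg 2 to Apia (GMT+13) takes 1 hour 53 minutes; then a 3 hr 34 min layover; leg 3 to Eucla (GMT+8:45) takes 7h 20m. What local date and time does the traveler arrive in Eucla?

Convert departure to UTC: 17:05 − 10:30 = 06:35 UTC on May 17.
Add 8 hours leg 1 → 14:35 UTC.
Add 59 minutes layover in Darwin → 15:34 UTC.
Add 1 hour 53 minutes leg 2 → 17:27 UTC.
Add 3 hours and 34 minutes layover in Apia → 21:01 UTC.
Add 7 hours and 20 minutes leg 3 → 04:21 UTC (May 18).
Eucla is UTC+8:45, so local arrival = 04:21 + 8:45 = 13:06 on May 18.

13:06 on May 18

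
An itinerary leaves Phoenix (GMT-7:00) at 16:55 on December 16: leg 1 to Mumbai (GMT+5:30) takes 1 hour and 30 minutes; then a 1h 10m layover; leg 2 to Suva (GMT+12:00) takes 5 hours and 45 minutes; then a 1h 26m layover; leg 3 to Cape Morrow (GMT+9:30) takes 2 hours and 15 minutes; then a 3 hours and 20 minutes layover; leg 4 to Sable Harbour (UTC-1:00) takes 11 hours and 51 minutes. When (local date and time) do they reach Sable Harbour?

02:12 on December 18

Convert departure to UTC: 16:55 + 7:00 = 23:55 UTC on Dec 16.
Add 1 hour and 30 minutes leg 1 → 01:25 UTC (Dec 17).
Add 1 hour 10 minutes layover in Mumbai → 02:35 UTC.
Add 5 hours 45 minutes leg 2 → 08:20 UTC.
Add 1 hour and 26 minutes layover in Suva → 09:46 UTC.
Add 2 hours 15 minutes leg 3 → 12:01 UTC.
Add 3 hours 20 minutes layover in Cape Morrow → 15:21 UTC.
Add 11 hours 51 minutes leg 4 → 03:12 UTC (Dec 18).
Sable Harbour is UTC−1:00, so local arrival = 03:12 − 1:00 = 02:12 on Dec 18.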